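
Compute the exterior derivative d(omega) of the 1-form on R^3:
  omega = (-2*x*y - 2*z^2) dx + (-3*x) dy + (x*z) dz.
d(omega) = (2*x - 3) dx ∧ dy + (5*z) dx ∧ dz

For a 1-form omega = sum_i f_i dx_i, the exterior derivative is
  d(omega) = sum_{i < j} (∂f_j/∂x_i - ∂f_i/∂x_j) dx_i ∧ dx_j.
  coefficient of dx ∧ dy: ∂f_2/∂x - ∂f_1/∂y = ∂(-3*x)/∂x - ∂(-2*x*y - 2*z^2)/∂y = 2*x - 3
  coefficient of dx ∧ dz: ∂f_3/∂x - ∂f_1/∂z = ∂(x*z)/∂x - ∂(-2*x*y - 2*z^2)/∂z = 5*z
Assembling: d(omega) = (2*x - 3) dx ∧ dy + (5*z) dx ∧ dz.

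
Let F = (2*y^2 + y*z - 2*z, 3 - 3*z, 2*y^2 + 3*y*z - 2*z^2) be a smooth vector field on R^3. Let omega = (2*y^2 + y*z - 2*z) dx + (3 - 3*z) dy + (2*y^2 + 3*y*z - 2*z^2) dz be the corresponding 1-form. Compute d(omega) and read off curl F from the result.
d(omega) = (4*y + 3*z + 3) dy ∧ dz + (y - 2) dz ∧ dx + (-4*y - z) dx ∧ dy; curl F = (4*y + 3*z + 3, y - 2, -4*y - z)

d omega = sum_{i<j} (∂f_j/∂x_i - ∂f_i/∂x_j) dx_i ∧ dx_j. Under the identification (dy ∧ dz, dz ∧ dx, dx ∧ dy) ↔ (e_x, e_y, e_z), the coefficients are exactly the components of curl F. Compute:
  ∂R/∂y - ∂Q/∂z = (4*y + 3*z) - (-3) = 4*y + 3*z + 3
  ∂P/∂z - ∂R/∂x = (y - 2) - (0) = y - 2
  ∂Q/∂x - ∂P/∂y = (0) - (4*y + z) = -4*y - z.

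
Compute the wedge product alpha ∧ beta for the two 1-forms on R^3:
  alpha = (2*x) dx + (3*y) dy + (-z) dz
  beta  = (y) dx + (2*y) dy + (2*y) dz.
alpha ∧ beta = (y*(4*x - 3*y)) dx ∧ dy + (y*(4*x + z)) dx ∧ dz + (2*y*(3*y + z)) dy ∧ dz

Distribute the wedge, using dx_i ∧ dx_j = -dx_j ∧ dx_i and dx_i ∧ dx_i = 0. For each pair (i, j) with i < j, the coefficient of dx_i ∧ dx_j in alpha ∧ beta is (alpha_i * beta_j - alpha_j * beta_i). Collecting: alpha ∧ beta = (y*(4*x - 3*y)) dx ∧ dy + (y*(4*x + z)) dx ∧ dz + (2*y*(3*y + z)) dy ∧ dz.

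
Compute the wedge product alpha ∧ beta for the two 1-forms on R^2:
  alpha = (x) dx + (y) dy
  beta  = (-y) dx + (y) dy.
alpha ∧ beta = (y*(x + y)) dx ∧ dy

Distribute the wedge, using dx_i ∧ dx_j = -dx_j ∧ dx_i and dx_i ∧ dx_i = 0. For each pair (i, j) with i < j, the coefficient of dx_i ∧ dx_j in alpha ∧ beta is (alpha_i * beta_j - alpha_j * beta_i). Collecting: alpha ∧ beta = (y*(x + y)) dx ∧ dy.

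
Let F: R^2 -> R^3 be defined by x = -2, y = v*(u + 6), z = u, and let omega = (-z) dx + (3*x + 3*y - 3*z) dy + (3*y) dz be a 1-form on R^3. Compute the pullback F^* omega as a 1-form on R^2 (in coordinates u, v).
F^* omega = (3*v*(u*v + 6*v + 4)) du + (3*u^2*v - 3*u^2 + 36*u*v - 24*u + 108*v - 36) dv

Using F^*(f dg) = (f ∘ F) d(g ∘ F), substitute each coordinate x_i by F_i(u, v) in f_i, and replace dx_i by d F_i = (∂F_i/∂u) du + (∂F_i/∂v) dv.
  For the x component: f_1(F) = -u; d F_1 = (0) du + (0) dv
  For the y component: f_2(F) = 3*u*v - 3*u + 18*v - 6; d F_2 = (v) du + (u + 6) dv
  For the z component: f_3(F) = 3*v*(u + 6); d F_3 = (1) du + (0) dv
Combining and collecting du, dv coefficients:
  coeff of du: 3*v*(u*v + 6*v + 4)
  coeff of dv: 3*u^2*v - 3*u^2 + 36*u*v - 24*u + 108*v - 36
F^* omega = (3*v*(u*v + 6*v + 4)) du + (3*u^2*v - 3*u^2 + 36*u*v - 24*u + 108*v - 36) dv.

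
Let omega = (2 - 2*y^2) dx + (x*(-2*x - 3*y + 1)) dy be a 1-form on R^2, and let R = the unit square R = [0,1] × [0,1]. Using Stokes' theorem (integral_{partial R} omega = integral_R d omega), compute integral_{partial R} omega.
integral_(partial R) omega = -1/2

Stokes: integral_partial_R omega = integral_R d omega with d omega = (∂Q/∂x - ∂P/∂y) dx ∧ dy.
  ∂Q/∂x = -4*x - 3*y + 1
  ∂P/∂y = -4*y
  integrand = ∂Q/∂x - ∂P/∂y = -4*x + y + 1.
Integrating over R: integral_0^1 integral_0^1 (-4*x + y + 1) dx dy = -1/2.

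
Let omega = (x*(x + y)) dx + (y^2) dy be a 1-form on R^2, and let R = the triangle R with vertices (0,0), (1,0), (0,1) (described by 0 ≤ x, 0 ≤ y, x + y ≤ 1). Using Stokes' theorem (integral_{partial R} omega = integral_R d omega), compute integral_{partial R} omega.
integral_(partial R) omega = -1/6

Stokes: integral_partial_R omega = integral_R d omega with d omega = (∂Q/∂x - ∂P/∂y) dx ∧ dy.
  ∂Q/∂x = 0
  ∂P/∂y = x
  integrand = ∂Q/∂x - ∂P/∂y = -x.
Integrating over R: integral_0^1 integral_0^{1-x} (-x) dy dx = -1/6.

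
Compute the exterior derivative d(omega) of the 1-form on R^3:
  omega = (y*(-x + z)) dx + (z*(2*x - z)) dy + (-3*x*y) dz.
d(omega) = (x + z) dx ∧ dy + (-4*y) dx ∧ dz + (-5*x + 2*z) dy ∧ dz

For a 1-form omega = sum_i f_i dx_i, the exterior derivative is
  d(omega) = sum_{i < j} (∂f_j/∂x_i - ∂f_i/∂x_j) dx_i ∧ dx_j.
  coefficient of dx ∧ dy: ∂f_2/∂x - ∂f_1/∂y = ∂(z*(2*x - z))/∂x - ∂(y*(-x + z))/∂y = x + z
  coefficient of dx ∧ dz: ∂f_3/∂x - ∂f_1/∂z = ∂(-3*x*y)/∂x - ∂(y*(-x + z))/∂z = -4*y
  coefficient of dy ∧ dz: ∂f_3/∂y - ∂f_2/∂z = ∂(-3*x*y)/∂y - ∂(z*(2*x - z))/∂z = -5*x + 2*z
Assembling: d(omega) = (x + z) dx ∧ dy + (-4*y) dx ∧ dz + (-5*x + 2*z) dy ∧ dz.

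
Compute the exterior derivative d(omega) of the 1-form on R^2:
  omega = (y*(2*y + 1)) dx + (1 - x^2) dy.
d(omega) = (-2*x - 4*y - 1) dx ∧ dy

For a 1-form omega = sum_i f_i dx_i, the exterior derivative is
  d(omega) = sum_{i < j} (∂f_j/∂x_i - ∂f_i/∂x_j) dx_i ∧ dx_j.
  coefficient of dx ∧ dy: ∂f_2/∂x - ∂f_1/∂y = ∂(1 - x^2)/∂x - ∂(y*(2*y + 1))/∂y = -2*x - 4*y - 1
Assembling: d(omega) = (-2*x - 4*y - 1) dx ∧ dy.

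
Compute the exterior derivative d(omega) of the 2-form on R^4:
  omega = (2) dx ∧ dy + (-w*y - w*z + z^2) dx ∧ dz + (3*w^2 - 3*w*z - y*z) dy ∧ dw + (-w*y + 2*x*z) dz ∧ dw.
d(omega) = (w) dx ∧ dy ∧ dz + (-y + z) dx ∧ dz ∧ dw + (2*w + y) dy ∧ dz ∧ dw

For a 2-form omega = sum_{i<j} g_{ij} dx_i ∧ dx_j, the exterior derivative is
  d(omega) = sum_{i<j} d(g_{ij}) ∧ dx_i ∧ dx_j = sum_{i<j, k} (∂g_{ij}/∂x_k) dx_k ∧ dx_i ∧ dx_j.
Expand each term, using dx_k ∧ dx_i ∧ dx_j = sgn(permutation) dx_{(a)} ∧ dx_{(b)} ∧ dx_{(c)} with (a < b < c) sorted:
  d(-w*y - w*z + z^2) includes (∂/∂y)(-w*y - w*z + z^2) dy = (-w) dy, which multiplied by dx ∧ dz gives (w) dx ∧ dy ∧ dz
  d(-w*y - w*z + z^2) includes (∂/∂w)(-w*y - w*z + z^2) dw = (-y - z) dw, which multiplied by dx ∧ dz gives (-y - z) dx ∧ dz ∧ dw
  d(3*w^2 - 3*w*z - y*z) includes (∂/∂z)(3*w^2 - 3*w*z - y*z) dz = (-3*w - y) dz, which multiplied by dy ∧ dw gives (3*w + y) dy ∧ dz ∧ dw
  d(-w*y + 2*x*z) includes (∂/∂x)(-w*y + 2*x*z) dx = (2*z) dx, which multiplied by dz ∧ dw gives (2*z) dx ∧ dz ∧ dw
  d(-w*y + 2*x*z) includes (∂/∂y)(-w*y + 2*x*z) dy = (-w) dy, which multiplied by dz ∧ dw gives (-w) dy ∧ dz ∧ dw
Collecting like 3-forms: d(omega) = (w) dx ∧ dy ∧ dz + (-y + z) dx ∧ dz ∧ dw + (2*w + y) dy ∧ dz ∧ dw.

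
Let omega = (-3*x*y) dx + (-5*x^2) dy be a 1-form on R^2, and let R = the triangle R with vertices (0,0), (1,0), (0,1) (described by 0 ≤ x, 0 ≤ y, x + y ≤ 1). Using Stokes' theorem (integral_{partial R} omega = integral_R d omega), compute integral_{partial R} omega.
integral_(partial R) omega = -7/6

Stokes: integral_partial_R omega = integral_R d omega with d omega = (∂Q/∂x - ∂P/∂y) dx ∧ dy.
  ∂Q/∂x = -10*x
  ∂P/∂y = -3*x
  integrand = ∂Q/∂x - ∂P/∂y = -7*x.
Integrating over R: integral_0^1 integral_0^{1-x} (-7*x) dy dx = -7/6.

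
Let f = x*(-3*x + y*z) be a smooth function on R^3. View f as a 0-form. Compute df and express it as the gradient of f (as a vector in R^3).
df = (-6*x + y*z) dx + (x*z) dy + (x*y) dz; grad f = (-6*x + y*z, x*z, x*y)

For a 0-form f, d f = (∂f/∂x) dx + (∂f/∂y) dy + (∂f/∂z) dz. The components of the vector representation are exactly the entries of grad f in Cartesian coordinates:
  ∂f/∂x = -6*x + y*z
  ∂f/∂y = x*z
  ∂f/∂z = x*y.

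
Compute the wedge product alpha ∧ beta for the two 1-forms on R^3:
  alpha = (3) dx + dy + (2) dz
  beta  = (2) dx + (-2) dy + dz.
alpha ∧ beta = (-8) dx ∧ dy + (-1) dx ∧ dz + (5) dy ∧ dz

Distribute the wedge, using dx_i ∧ dx_j = -dx_j ∧ dx_i and dx_i ∧ dx_i = 0. For each pair (i, j) with i < j, the coefficient of dx_i ∧ dx_j in alpha ∧ beta is (alpha_i * beta_j - alpha_j * beta_i). Collecting: alpha ∧ beta = (-8) dx ∧ dy + (-1) dx ∧ dz + (5) dy ∧ dz.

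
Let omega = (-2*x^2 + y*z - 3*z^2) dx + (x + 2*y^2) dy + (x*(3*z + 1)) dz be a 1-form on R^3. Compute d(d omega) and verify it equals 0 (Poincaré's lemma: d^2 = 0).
d(d omega) = 0

Step 1: d omega = sum_{i<j} (∂f_j/∂x_i - ∂f_i/∂x_j) dx_i ∧ dx_j:
  coeff of dx ∧ dy: 1 - z
  coeff of dx ∧ dz: -y + 9*z + 1
  coeff of dy ∧ dz: 0
Step 2: Apply d again to each 2-form coefficient. The only possible 3-form in R^3 is dx ∧ dy ∧ dz, with coefficient
  ∂(coeff of dy∧dz)/∂x - ∂(coeff of dx∧dz)/∂y + ∂(coeff of dx∧dy)/∂z
  = ∂/∂x (0) - ∂/∂y (-y + 9*z + 1) + ∂/∂z (1 - z).
Each of these terms simplifies to sums of mixed partials that cancel in pairs. The result is 0 (by equality of mixed partials for smooth functions — Schwarz / Clairaut).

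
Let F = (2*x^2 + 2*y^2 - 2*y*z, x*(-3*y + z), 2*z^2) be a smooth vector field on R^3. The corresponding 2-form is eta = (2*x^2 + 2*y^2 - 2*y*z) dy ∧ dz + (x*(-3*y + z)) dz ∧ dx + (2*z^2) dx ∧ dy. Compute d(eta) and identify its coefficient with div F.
d(eta) = (x + 4*z) dx ∧ dy ∧ dz; div F = x + 4*z

For a 2-form in R^3 of the form above, applying d gives a 3-form with coefficient ∂P/∂x + ∂Q/∂y + ∂R/∂z:
  ∂P/∂x = 4*x
  ∂Q/∂y = -3*x
  ∂R/∂z = 4*z
Sum = x + 4*z, which is exactly div F.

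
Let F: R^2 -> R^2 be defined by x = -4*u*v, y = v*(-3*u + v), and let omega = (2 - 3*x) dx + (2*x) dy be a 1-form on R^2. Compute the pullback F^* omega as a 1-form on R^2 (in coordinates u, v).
F^* omega = (8*v*(-3*u*v - 1)) du + (8*u*(-3*u*v - 2*v^2 - 1)) dv

Using F^*(f dg) = (f ∘ F) d(g ∘ F), substitute each coordinate x_i by F_i(u, v) in f_i, and replace dx_i by d F_i = (∂F_i/∂u) du + (∂F_i/∂v) dv.
  For the x component: f_1(F) = 12*u*v + 2; d F_1 = (-4*v) du + (-4*u) dv
  For the y component: f_2(F) = -8*u*v; d F_2 = (-3*v) du + (-3*u + 2*v) dv
Combining and collecting du, dv coefficients:
  coeff of du: 8*v*(-3*u*v - 1)
  coeff of dv: 8*u*(-3*u*v - 2*v^2 - 1)
F^* omega = (8*v*(-3*u*v - 1)) du + (8*u*(-3*u*v - 2*v^2 - 1)) dv.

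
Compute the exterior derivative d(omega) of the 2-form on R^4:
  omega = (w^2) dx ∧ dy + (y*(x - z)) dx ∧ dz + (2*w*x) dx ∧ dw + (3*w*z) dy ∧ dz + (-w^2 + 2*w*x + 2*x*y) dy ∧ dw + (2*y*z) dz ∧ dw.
d(omega) = (4*w + 2*y) dx ∧ dy ∧ dw + (-x + z) dx ∧ dy ∧ dz + (5*z) dy ∧ dz ∧ dw

For a 2-form omega = sum_{i<j} g_{ij} dx_i ∧ dx_j, the exterior derivative is
  d(omega) = sum_{i<j} d(g_{ij}) ∧ dx_i ∧ dx_j = sum_{i<j, k} (∂g_{ij}/∂x_k) dx_k ∧ dx_i ∧ dx_j.
Expand each term, using dx_k ∧ dx_i ∧ dx_j = sgn(permutation) dx_{(a)} ∧ dx_{(b)} ∧ dx_{(c)} with (a < b < c) sorted:
  d(w^2) includes (∂/∂w)(w^2) dw = (2*w) dw, which multiplied by dx ∧ dy gives (2*w) dx ∧ dy ∧ dw
  d(y*(x - z)) includes (∂/∂y)(y*(x - z)) dy = (x - z) dy, which multiplied by dx ∧ dz gives (-x + z) dx ∧ dy ∧ dz
  d(3*w*z) includes (∂/∂w)(3*w*z) dw = (3*z) dw, which multiplied by dy ∧ dz gives (3*z) dy ∧ dz ∧ dw
  d(-w^2 + 2*w*x + 2*x*y) includes (∂/∂x)(-w^2 + 2*w*x + 2*x*y) dx = (2*w + 2*y) dx, which multiplied by dy ∧ dw gives (2*w + 2*y) dx ∧ dy ∧ dw
  d(2*y*z) includes (∂/∂y)(2*y*z) dy = (2*z) dy, which multiplied by dz ∧ dw gives (2*z) dy ∧ dz ∧ dw
Collecting like 3-forms: d(omega) = (4*w + 2*y) dx ∧ dy ∧ dw + (-x + z) dx ∧ dy ∧ dz + (5*z) dy ∧ dz ∧ dw.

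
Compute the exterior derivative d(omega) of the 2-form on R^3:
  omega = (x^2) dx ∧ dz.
d(omega) = 0

For a 2-form omega = sum_{i<j} g_{ij} dx_i ∧ dx_j, the exterior derivative is
  d(omega) = sum_{i<j} d(g_{ij}) ∧ dx_i ∧ dx_j = sum_{i<j, k} (∂g_{ij}/∂x_k) dx_k ∧ dx_i ∧ dx_j.
Expand each term, using dx_k ∧ dx_i ∧ dx_j = sgn(permutation) dx_{(a)} ∧ dx_{(b)} ∧ dx_{(c)} with (a < b < c) sorted:

Collecting like 3-forms: d(omega) = 0.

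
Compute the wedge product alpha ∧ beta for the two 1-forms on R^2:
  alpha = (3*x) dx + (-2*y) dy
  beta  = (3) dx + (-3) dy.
alpha ∧ beta = (-9*x + 6*y) dx ∧ dy

Distribute the wedge, using dx_i ∧ dx_j = -dx_j ∧ dx_i and dx_i ∧ dx_i = 0. For each pair (i, j) with i < j, the coefficient of dx_i ∧ dx_j in alpha ∧ beta is (alpha_i * beta_j - alpha_j * beta_i). Collecting: alpha ∧ beta = (-9*x + 6*y) dx ∧ dy.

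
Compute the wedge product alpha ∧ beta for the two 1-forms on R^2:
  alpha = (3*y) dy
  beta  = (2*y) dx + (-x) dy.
alpha ∧ beta = (-6*y^2) dx ∧ dy

Distribute the wedge, using dx_i ∧ dx_j = -dx_j ∧ dx_i and dx_i ∧ dx_i = 0. For each pair (i, j) with i < j, the coefficient of dx_i ∧ dx_j in alpha ∧ beta is (alpha_i * beta_j - alpha_j * beta_i). Collecting: alpha ∧ beta = (-6*y^2) dx ∧ dy.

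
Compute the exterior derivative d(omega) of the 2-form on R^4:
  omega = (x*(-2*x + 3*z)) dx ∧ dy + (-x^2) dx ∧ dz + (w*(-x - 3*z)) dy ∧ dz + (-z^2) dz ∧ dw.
d(omega) = (-w + 3*x) dx ∧ dy ∧ dz + (-x - 3*z) dy ∧ dz ∧ dw

For a 2-form omega = sum_{i<j} g_{ij} dx_i ∧ dx_j, the exterior derivative is
  d(omega) = sum_{i<j} d(g_{ij}) ∧ dx_i ∧ dx_j = sum_{i<j, k} (∂g_{ij}/∂x_k) dx_k ∧ dx_i ∧ dx_j.
Expand each term, using dx_k ∧ dx_i ∧ dx_j = sgn(permutation) dx_{(a)} ∧ dx_{(b)} ∧ dx_{(c)} with (a < b < c) sorted:
  d(x*(-2*x + 3*z)) includes (∂/∂z)(x*(-2*x + 3*z)) dz = (3*x) dz, which multiplied by dx ∧ dy gives (3*x) dx ∧ dy ∧ dz
  d(w*(-x - 3*z)) includes (∂/∂x)(w*(-x - 3*z)) dx = (-w) dx, which multiplied by dy ∧ dz gives (-w) dx ∧ dy ∧ dz
  d(w*(-x - 3*z)) includes (∂/∂w)(w*(-x - 3*z)) dw = (-x - 3*z) dw, which multiplied by dy ∧ dz gives (-x - 3*z) dy ∧ dz ∧ dw
Collecting like 3-forms: d(omega) = (-w + 3*x) dx ∧ dy ∧ dz + (-x - 3*z) dy ∧ dz ∧ dw.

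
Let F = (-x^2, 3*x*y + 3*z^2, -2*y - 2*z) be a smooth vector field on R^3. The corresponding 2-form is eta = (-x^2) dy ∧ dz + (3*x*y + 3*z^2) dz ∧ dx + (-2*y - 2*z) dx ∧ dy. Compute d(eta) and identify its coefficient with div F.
d(eta) = (x - 2) dx ∧ dy ∧ dz; div F = x - 2

For a 2-form in R^3 of the form above, applying d gives a 3-form with coefficient ∂P/∂x + ∂Q/∂y + ∂R/∂z:
  ∂P/∂x = -2*x
  ∂Q/∂y = 3*x
  ∂R/∂z = -2
Sum = x - 2, which is exactly div F.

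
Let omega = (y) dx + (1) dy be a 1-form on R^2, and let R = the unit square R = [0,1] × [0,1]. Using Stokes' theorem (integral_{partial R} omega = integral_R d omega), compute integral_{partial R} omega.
integral_(partial R) omega = -1

Stokes: integral_partial_R omega = integral_R d omega with d omega = (∂Q/∂x - ∂P/∂y) dx ∧ dy.
  ∂Q/∂x = 0
  ∂P/∂y = 1
  integrand = ∂Q/∂x - ∂P/∂y = -1.
Integrating over R: integral_0^1 integral_0^1 (-1) dx dy = -1.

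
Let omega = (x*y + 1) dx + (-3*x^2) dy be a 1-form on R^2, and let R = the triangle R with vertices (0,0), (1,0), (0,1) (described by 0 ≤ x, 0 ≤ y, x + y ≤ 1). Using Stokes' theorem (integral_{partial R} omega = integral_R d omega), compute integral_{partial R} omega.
integral_(partial R) omega = -7/6

Stokes: integral_partial_R omega = integral_R d omega with d omega = (∂Q/∂x - ∂P/∂y) dx ∧ dy.
  ∂Q/∂x = -6*x
  ∂P/∂y = x
  integrand = ∂Q/∂x - ∂P/∂y = -7*x.
Integrating over R: integral_0^1 integral_0^{1-x} (-7*x) dy dx = -7/6.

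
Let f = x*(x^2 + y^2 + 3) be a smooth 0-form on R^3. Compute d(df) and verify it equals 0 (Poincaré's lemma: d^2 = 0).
d(df) = 0

Step 1: df = sum_i (∂f/∂x_i) dx_i = (3*x^2 + y^2 + 3) dx + (2*x*y) dy + (0) dz.
Step 2: Apply d again. Using the 1-form formula, the coefficient of dx ∧ dy in d(df) is ∂^2 f/∂x ∂y - ∂^2 f/∂y ∂x = (2*y) - (2*y) = 0 (equality of mixed partials for smooth f).
Similarly for dx ∧ dz and dy ∧ dz — all coefficients vanish. So d(df) = 0.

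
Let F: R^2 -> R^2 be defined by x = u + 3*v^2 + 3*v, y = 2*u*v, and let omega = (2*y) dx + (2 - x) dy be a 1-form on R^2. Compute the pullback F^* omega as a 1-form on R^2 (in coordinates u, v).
F^* omega = (2*v*(u - 3*v^2 - 3*v + 2)) du + (2*u*(-u + 9*v^2 + 3*v + 2)) dv

Using F^*(f dg) = (f ∘ F) d(g ∘ F), substitute each coordinate x_i by F_i(u, v) in f_i, and replace dx_i by d F_i = (∂F_i/∂u) du + (∂F_i/∂v) dv.
  For the x component: f_1(F) = 4*u*v; d F_1 = (1) du + (6*v + 3) dv
  For the y component: f_2(F) = -u - 3*v^2 - 3*v + 2; d F_2 = (2*v) du + (2*u) dv
Combining and collecting du, dv coefficients:
  coeff of du: 2*v*(u - 3*v^2 - 3*v + 2)
  coeff of dv: 2*u*(-u + 9*v^2 + 3*v + 2)
F^* omega = (2*v*(u - 3*v^2 - 3*v + 2)) du + (2*u*(-u + 9*v^2 + 3*v + 2)) dv.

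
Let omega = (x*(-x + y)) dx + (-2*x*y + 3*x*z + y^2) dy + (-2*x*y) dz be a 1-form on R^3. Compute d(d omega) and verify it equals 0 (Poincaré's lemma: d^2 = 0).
d(d omega) = 0

Step 1: d omega = sum_{i<j} (∂f_j/∂x_i - ∂f_i/∂x_j) dx_i ∧ dx_j:
  coeff of dx ∧ dy: -x - 2*y + 3*z
  coeff of dx ∧ dz: -2*y
  coeff of dy ∧ dz: -5*x
Step 2: Apply d again to each 2-form coefficient. The only possible 3-form in R^3 is dx ∧ dy ∧ dz, with coefficient
  ∂(coeff of dy∧dz)/∂x - ∂(coeff of dx∧dz)/∂y + ∂(coeff of dx∧dy)/∂z
  = ∂/∂x (-5*x) - ∂/∂y (-2*y) + ∂/∂z (-x - 2*y + 3*z).
Each of these terms simplifies to sums of mixed partials that cancel in pairs. The result is 0 (by equality of mixed partials for smooth functions — Schwarz / Clairaut).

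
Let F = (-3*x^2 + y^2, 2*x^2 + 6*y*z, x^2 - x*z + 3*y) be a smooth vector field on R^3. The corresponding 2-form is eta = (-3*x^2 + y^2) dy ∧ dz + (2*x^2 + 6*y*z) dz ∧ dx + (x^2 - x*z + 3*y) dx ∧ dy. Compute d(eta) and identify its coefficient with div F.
d(eta) = (-7*x + 6*z) dx ∧ dy ∧ dz; div F = -7*x + 6*z

For a 2-form in R^3 of the form above, applying d gives a 3-form with coefficient ∂P/∂x + ∂Q/∂y + ∂R/∂z:
  ∂P/∂x = -6*x
  ∂Q/∂y = 6*z
  ∂R/∂z = -x
Sum = -7*x + 6*z, which is exactly div F.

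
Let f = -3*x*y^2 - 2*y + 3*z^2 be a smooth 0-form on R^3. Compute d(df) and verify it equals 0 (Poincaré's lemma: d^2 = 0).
d(df) = 0

Step 1: df = sum_i (∂f/∂x_i) dx_i = (-3*y^2) dx + (-6*x*y - 2) dy + (6*z) dz.
Step 2: Apply d again. Using the 1-form formula, the coefficient of dx ∧ dy in d(df) is ∂^2 f/∂x ∂y - ∂^2 f/∂y ∂x = (-6*y) - (-6*y) = 0 (equality of mixed partials for smooth f).
Similarly for dx ∧ dz and dy ∧ dz — all coefficients vanish. So d(df) = 0.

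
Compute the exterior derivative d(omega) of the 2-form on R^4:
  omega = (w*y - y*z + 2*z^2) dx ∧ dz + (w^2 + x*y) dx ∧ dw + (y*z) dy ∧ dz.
d(omega) = (-w + z) dx ∧ dy ∧ dz + (y) dx ∧ dz ∧ dw + (-x) dx ∧ dy ∧ dw

For a 2-form omega = sum_{i<j} g_{ij} dx_i ∧ dx_j, the exterior derivative is
  d(omega) = sum_{i<j} d(g_{ij}) ∧ dx_i ∧ dx_j = sum_{i<j, k} (∂g_{ij}/∂x_k) dx_k ∧ dx_i ∧ dx_j.
Expand each term, using dx_k ∧ dx_i ∧ dx_j = sgn(permutation) dx_{(a)} ∧ dx_{(b)} ∧ dx_{(c)} with (a < b < c) sorted:
  d(w*y - y*z + 2*z^2) includes (∂/∂y)(w*y - y*z + 2*z^2) dy = (w - z) dy, which multiplied by dx ∧ dz gives (-w + z) dx ∧ dy ∧ dz
  d(w*y - y*z + 2*z^2) includes (∂/∂w)(w*y - y*z + 2*z^2) dw = (y) dw, which multiplied by dx ∧ dz gives (y) dx ∧ dz ∧ dw
  d(w^2 + x*y) includes (∂/∂y)(w^2 + x*y) dy = (x) dy, which multiplied by dx ∧ dw gives (-x) dx ∧ dy ∧ dw
Collecting like 3-forms: d(omega) = (-w + z) dx ∧ dy ∧ dz + (y) dx ∧ dz ∧ dw + (-x) dx ∧ dy ∧ dw.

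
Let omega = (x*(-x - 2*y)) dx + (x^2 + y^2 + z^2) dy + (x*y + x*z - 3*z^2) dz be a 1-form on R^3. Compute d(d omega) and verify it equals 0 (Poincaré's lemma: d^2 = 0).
d(d omega) = 0

Step 1: d omega = sum_{i<j} (∂f_j/∂x_i - ∂f_i/∂x_j) dx_i ∧ dx_j:
  coeff of dx ∧ dy: 4*x
  coeff of dx ∧ dz: y + z
  coeff of dy ∧ dz: x - 2*z
Step 2: Apply d again to each 2-form coefficient. The only possible 3-form in R^3 is dx ∧ dy ∧ dz, with coefficient
  ∂(coeff of dy∧dz)/∂x - ∂(coeff of dx∧dz)/∂y + ∂(coeff of dx∧dy)/∂z
  = ∂/∂x (x - 2*z) - ∂/∂y (y + z) + ∂/∂z (4*x).
Each of these terms simplifies to sums of mixed partials that cancel in pairs. The result is 0 (by equality of mixed partials for smooth functions — Schwarz / Clairaut).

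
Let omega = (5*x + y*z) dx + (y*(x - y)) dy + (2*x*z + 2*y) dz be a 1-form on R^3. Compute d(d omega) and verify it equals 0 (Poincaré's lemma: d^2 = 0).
d(d omega) = 0

Step 1: d omega = sum_{i<j} (∂f_j/∂x_i - ∂f_i/∂x_j) dx_i ∧ dx_j:
  coeff of dx ∧ dy: y - z
  coeff of dx ∧ dz: -y + 2*z
  coeff of dy ∧ dz: 2
Step 2: Apply d again to each 2-form coefficient. The only possible 3-form in R^3 is dx ∧ dy ∧ dz, with coefficient
  ∂(coeff of dy∧dz)/∂x - ∂(coeff of dx∧dz)/∂y + ∂(coeff of dx∧dy)/∂z
  = ∂/∂x (2) - ∂/∂y (-y + 2*z) + ∂/∂z (y - z).
Each of these terms simplifies to sums of mixed partials that cancel in pairs. The result is 0 (by equality of mixed partials for smooth functions — Schwarz / Clairaut).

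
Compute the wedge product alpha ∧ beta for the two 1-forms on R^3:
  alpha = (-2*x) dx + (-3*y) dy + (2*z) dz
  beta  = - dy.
alpha ∧ beta = (2*x) dx ∧ dy + (2*z) dy ∧ dz

Distribute the wedge, using dx_i ∧ dx_j = -dx_j ∧ dx_i and dx_i ∧ dx_i = 0. For each pair (i, j) with i < j, the coefficient of dx_i ∧ dx_j in alpha ∧ beta is (alpha_i * beta_j - alpha_j * beta_i). Collecting: alpha ∧ beta = (2*x) dx ∧ dy + (2*z) dy ∧ dz.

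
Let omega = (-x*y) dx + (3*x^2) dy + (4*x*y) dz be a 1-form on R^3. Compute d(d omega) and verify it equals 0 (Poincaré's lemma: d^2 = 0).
d(d omega) = 0

Step 1: d omega = sum_{i<j} (∂f_j/∂x_i - ∂f_i/∂x_j) dx_i ∧ dx_j:
  coeff of dx ∧ dy: 7*x
  coeff of dx ∧ dz: 4*y
  coeff of dy ∧ dz: 4*x
Step 2: Apply d again to each 2-form coefficient. The only possible 3-form in R^3 is dx ∧ dy ∧ dz, with coefficient
  ∂(coeff of dy∧dz)/∂x - ∂(coeff of dx∧dz)/∂y + ∂(coeff of dx∧dy)/∂z
  = ∂/∂x (4*x) - ∂/∂y (4*y) + ∂/∂z (7*x).
Each of these terms simplifies to sums of mixed partials that cancel in pairs. The result is 0 (by equality of mixed partials for smooth functions — Schwarz / Clairaut).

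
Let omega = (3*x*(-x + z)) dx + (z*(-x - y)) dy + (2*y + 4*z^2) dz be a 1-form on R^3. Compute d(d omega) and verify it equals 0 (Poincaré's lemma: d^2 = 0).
d(d omega) = 0

Step 1: d omega = sum_{i<j} (∂f_j/∂x_i - ∂f_i/∂x_j) dx_i ∧ dx_j:
  coeff of dx ∧ dy: -z
  coeff of dx ∧ dz: -3*x
  coeff of dy ∧ dz: x + y + 2
Step 2: Apply d again to each 2-form coefficient. The only possible 3-form in R^3 is dx ∧ dy ∧ dz, with coefficient
  ∂(coeff of dy∧dz)/∂x - ∂(coeff of dx∧dz)/∂y + ∂(coeff of dx∧dy)/∂z
  = ∂/∂x (x + y + 2) - ∂/∂y (-3*x) + ∂/∂z (-z).
Each of these terms simplifies to sums of mixed partials that cancel in pairs. The result is 0 (by equality of mixed partials for smooth functions — Schwarz / Clairaut).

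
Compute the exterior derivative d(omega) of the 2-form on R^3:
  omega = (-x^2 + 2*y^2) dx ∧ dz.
d(omega) = (-4*y) dx ∧ dy ∧ dz

For a 2-form omega = sum_{i<j} g_{ij} dx_i ∧ dx_j, the exterior derivative is
  d(omega) = sum_{i<j} d(g_{ij}) ∧ dx_i ∧ dx_j = sum_{i<j, k} (∂g_{ij}/∂x_k) dx_k ∧ dx_i ∧ dx_j.
Expand each term, using dx_k ∧ dx_i ∧ dx_j = sgn(permutation) dx_{(a)} ∧ dx_{(b)} ∧ dx_{(c)} with (a < b < c) sorted:
  d(-x^2 + 2*y^2) includes (∂/∂y)(-x^2 + 2*y^2) dy = (4*y) dy, which multiplied by dx ∧ dz gives (-4*y) dx ∧ dy ∧ dz
Collecting like 3-forms: d(omega) = (-4*y) dx ∧ dy ∧ dz.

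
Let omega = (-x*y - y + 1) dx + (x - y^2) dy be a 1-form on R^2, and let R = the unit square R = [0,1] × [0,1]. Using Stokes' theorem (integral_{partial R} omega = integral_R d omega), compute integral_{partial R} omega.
integral_(partial R) omega = 5/2

Stokes: integral_partial_R omega = integral_R d omega with d omega = (∂Q/∂x - ∂P/∂y) dx ∧ dy.
  ∂Q/∂x = 1
  ∂P/∂y = -x - 1
  integrand = ∂Q/∂x - ∂P/∂y = x + 2.
Integrating over R: integral_0^1 integral_0^1 (x + 2) dx dy = 5/2.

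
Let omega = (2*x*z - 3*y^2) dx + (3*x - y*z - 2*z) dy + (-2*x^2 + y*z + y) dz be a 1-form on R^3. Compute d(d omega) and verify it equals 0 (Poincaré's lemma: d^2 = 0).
d(d omega) = 0

Step 1: d omega = sum_{i<j} (∂f_j/∂x_i - ∂f_i/∂x_j) dx_i ∧ dx_j:
  coeff of dx ∧ dy: 6*y + 3
  coeff of dx ∧ dz: -6*x
  coeff of dy ∧ dz: y + z + 3
Step 2: Apply d again to each 2-form coefficient. The only possible 3-form in R^3 is dx ∧ dy ∧ dz, with coefficient
  ∂(coeff of dy∧dz)/∂x - ∂(coeff of dx∧dz)/∂y + ∂(coeff of dx∧dy)/∂z
  = ∂/∂x (y + z + 3) - ∂/∂y (-6*x) + ∂/∂z (6*y + 3).
Each of these terms simplifies to sums of mixed partials that cancel in pairs. The result is 0 (by equality of mixed partials for smooth functions — Schwarz / Clairaut).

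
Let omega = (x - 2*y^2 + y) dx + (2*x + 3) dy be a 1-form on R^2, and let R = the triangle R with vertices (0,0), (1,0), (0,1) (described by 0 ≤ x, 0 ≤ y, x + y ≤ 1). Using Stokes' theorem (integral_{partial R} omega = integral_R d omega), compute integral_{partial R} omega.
integral_(partial R) omega = 7/6

Stokes: integral_partial_R omega = integral_R d omega with d omega = (∂Q/∂x - ∂P/∂y) dx ∧ dy.
  ∂Q/∂x = 2
  ∂P/∂y = 1 - 4*y
  integrand = ∂Q/∂x - ∂P/∂y = 4*y + 1.
Integrating over R: integral_0^1 integral_0^{1-x} (4*y + 1) dy dx = 7/6.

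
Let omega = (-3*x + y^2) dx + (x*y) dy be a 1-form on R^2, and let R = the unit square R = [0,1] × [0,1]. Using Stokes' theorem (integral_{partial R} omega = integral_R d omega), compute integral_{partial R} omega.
integral_(partial R) omega = -1/2

Stokes: integral_partial_R omega = integral_R d omega with d omega = (∂Q/∂x - ∂P/∂y) dx ∧ dy.
  ∂Q/∂x = y
  ∂P/∂y = 2*y
  integrand = ∂Q/∂x - ∂P/∂y = -y.
Integrating over R: integral_0^1 integral_0^1 (-y) dx dy = -1/2.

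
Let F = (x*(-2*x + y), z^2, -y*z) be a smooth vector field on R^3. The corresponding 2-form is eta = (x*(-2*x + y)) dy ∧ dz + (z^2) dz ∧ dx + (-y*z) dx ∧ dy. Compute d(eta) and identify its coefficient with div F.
d(eta) = (-4*x) dx ∧ dy ∧ dz; div F = -4*x

For a 2-form in R^3 of the form above, applying d gives a 3-form with coefficient ∂P/∂x + ∂Q/∂y + ∂R/∂z:
  ∂P/∂x = -4*x + y
  ∂Q/∂y = 0
  ∂R/∂z = -y
Sum = -4*x, which is exactly div F.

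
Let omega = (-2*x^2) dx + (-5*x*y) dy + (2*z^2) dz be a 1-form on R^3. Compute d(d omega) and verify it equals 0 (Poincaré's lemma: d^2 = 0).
d(d omega) = 0

Step 1: d omega = sum_{i<j} (∂f_j/∂x_i - ∂f_i/∂x_j) dx_i ∧ dx_j:
  coeff of dx ∧ dy: -5*y
  coeff of dx ∧ dz: 0
  coeff of dy ∧ dz: 0
Step 2: Apply d again to each 2-form coefficient. The only possible 3-form in R^3 is dx ∧ dy ∧ dz, with coefficient
  ∂(coeff of dy∧dz)/∂x - ∂(coeff of dx∧dz)/∂y + ∂(coeff of dx∧dy)/∂z
  = ∂/∂x (0) - ∂/∂y (0) + ∂/∂z (-5*y).
Each of these terms simplifies to sums of mixed partials that cancel in pairs. The result is 0 (by equality of mixed partials for smooth functions — Schwarz / Clairaut).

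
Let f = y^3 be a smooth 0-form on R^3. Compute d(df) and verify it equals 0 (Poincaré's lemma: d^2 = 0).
d(df) = 0

Step 1: df = sum_i (∂f/∂x_i) dx_i = (0) dx + (3*y^2) dy + (0) dz.
Step 2: Apply d again. Using the 1-form formula, the coefficient of dx ∧ dy in d(df) is ∂^2 f/∂x ∂y - ∂^2 f/∂y ∂x = (0) - (0) = 0 (equality of mixed partials for smooth f).
Similarly for dx ∧ dz and dy ∧ dz — all coefficients vanish. So d(df) = 0.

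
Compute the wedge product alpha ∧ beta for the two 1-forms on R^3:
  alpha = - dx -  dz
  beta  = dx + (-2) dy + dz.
alpha ∧ beta = (2) dx ∧ dy + (-2) dy ∧ dz

Distribute the wedge, using dx_i ∧ dx_j = -dx_j ∧ dx_i and dx_i ∧ dx_i = 0. For each pair (i, j) with i < j, the coefficient of dx_i ∧ dx_j in alpha ∧ beta is (alpha_i * beta_j - alpha_j * beta_i). Collecting: alpha ∧ beta = (2) dx ∧ dy + (-2) dy ∧ dz.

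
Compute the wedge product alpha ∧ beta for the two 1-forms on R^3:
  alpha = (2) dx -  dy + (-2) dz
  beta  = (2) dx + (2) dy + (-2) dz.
alpha ∧ beta = (6) dx ∧ dy + (6) dy ∧ dz

Distribute the wedge, using dx_i ∧ dx_j = -dx_j ∧ dx_i and dx_i ∧ dx_i = 0. For each pair (i, j) with i < j, the coefficient of dx_i ∧ dx_j in alpha ∧ beta is (alpha_i * beta_j - alpha_j * beta_i). Collecting: alpha ∧ beta = (6) dx ∧ dy + (6) dy ∧ dz.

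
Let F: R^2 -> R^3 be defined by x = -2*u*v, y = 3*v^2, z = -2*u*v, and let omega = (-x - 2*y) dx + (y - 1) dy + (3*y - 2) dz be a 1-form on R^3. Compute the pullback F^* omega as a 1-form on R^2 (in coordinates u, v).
F^* omega = (2*v*(-2*u*v - 3*v^2 + 2)) du + (-4*u^2*v - 6*u*v^2 + 4*u + 18*v^3 - 6*v) dv

Using F^*(f dg) = (f ∘ F) d(g ∘ F), substitute each coordinate x_i by F_i(u, v) in f_i, and replace dx_i by d F_i = (∂F_i/∂u) du + (∂F_i/∂v) dv.
  For the x component: f_1(F) = 2*v*(u - 3*v); d F_1 = (-2*v) du + (-2*u) dv
  For the y component: f_2(F) = 3*v^2 - 1; d F_2 = (0) du + (6*v) dv
  For the z component: f_3(F) = 9*v^2 - 2; d F_3 = (-2*v) du + (-2*u) dv
Combining and collecting du, dv coefficients:
  coeff of du: 2*v*(-2*u*v - 3*v^2 + 2)
  coeff of dv: -4*u^2*v - 6*u*v^2 + 4*u + 18*v^3 - 6*v
F^* omega = (2*v*(-2*u*v - 3*v^2 + 2)) du + (-4*u^2*v - 6*u*v^2 + 4*u + 18*v^3 - 6*v) dv.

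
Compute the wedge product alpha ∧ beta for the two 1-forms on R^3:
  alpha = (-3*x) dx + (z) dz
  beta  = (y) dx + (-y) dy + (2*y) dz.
alpha ∧ beta = (3*x*y) dx ∧ dy + (-y*(6*x + z)) dx ∧ dz + (y*z) dy ∧ dz

Distribute the wedge, using dx_i ∧ dx_j = -dx_j ∧ dx_i and dx_i ∧ dx_i = 0. For each pair (i, j) with i < j, the coefficient of dx_i ∧ dx_j in alpha ∧ beta is (alpha_i * beta_j - alpha_j * beta_i). Collecting: alpha ∧ beta = (3*x*y) dx ∧ dy + (-y*(6*x + z)) dx ∧ dz + (y*z) dy ∧ dz.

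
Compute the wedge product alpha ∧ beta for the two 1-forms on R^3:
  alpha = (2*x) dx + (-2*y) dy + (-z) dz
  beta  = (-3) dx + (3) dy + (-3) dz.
alpha ∧ beta = (6*x - 6*y) dx ∧ dy + (-6*x - 3*z) dx ∧ dz + (6*y + 3*z) dy ∧ dz

Distribute the wedge, using dx_i ∧ dx_j = -dx_j ∧ dx_i and dx_i ∧ dx_i = 0. For each pair (i, j) with i < j, the coefficient of dx_i ∧ dx_j in alpha ∧ beta is (alpha_i * beta_j - alpha_j * beta_i). Collecting: alpha ∧ beta = (6*x - 6*y) dx ∧ dy + (-6*x - 3*z) dx ∧ dz + (6*y + 3*z) dy ∧ dz.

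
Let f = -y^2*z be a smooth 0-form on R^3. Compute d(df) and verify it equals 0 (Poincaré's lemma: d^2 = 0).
d(df) = 0

Step 1: df = sum_i (∂f/∂x_i) dx_i = (0) dx + (-2*y*z) dy + (-y^2) dz.
Step 2: Apply d again. Using the 1-form formula, the coefficient of dx ∧ dy in d(df) is ∂^2 f/∂x ∂y - ∂^2 f/∂y ∂x = (0) - (0) = 0 (equality of mixed partials for smooth f).
Similarly for dx ∧ dz and dy ∧ dz — all coefficients vanish. So d(df) = 0.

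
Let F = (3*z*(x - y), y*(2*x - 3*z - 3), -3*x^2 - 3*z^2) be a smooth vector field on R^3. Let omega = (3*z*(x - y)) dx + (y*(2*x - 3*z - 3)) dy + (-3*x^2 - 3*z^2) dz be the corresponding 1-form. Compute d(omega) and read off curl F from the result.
d(omega) = (3*y) dy ∧ dz + (9*x - 3*y) dz ∧ dx + (2*y + 3*z) dx ∧ dy; curl F = (3*y, 9*x - 3*y, 2*y + 3*z)

d omega = sum_{i<j} (∂f_j/∂x_i - ∂f_i/∂x_j) dx_i ∧ dx_j. Under the identification (dy ∧ dz, dz ∧ dx, dx ∧ dy) ↔ (e_x, e_y, e_z), the coefficients are exactly the components of curl F. Compute:
  ∂R/∂y - ∂Q/∂z = (0) - (-3*y) = 3*y
  ∂P/∂z - ∂R/∂x = (3*x - 3*y) - (-6*x) = 9*x - 3*y
  ∂Q/∂x - ∂P/∂y = (2*y) - (-3*z) = 2*y + 3*z.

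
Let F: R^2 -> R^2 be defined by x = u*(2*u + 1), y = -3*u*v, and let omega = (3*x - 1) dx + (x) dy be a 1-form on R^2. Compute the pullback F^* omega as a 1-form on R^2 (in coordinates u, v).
F^* omega = (24*u^3 - 6*u^2*v + 18*u^2 - 3*u*v - u - 1) du + (u^2*(-6*u - 3)) dv

Using F^*(f dg) = (f ∘ F) d(g ∘ F), substitute each coordinate x_i by F_i(u, v) in f_i, and replace dx_i by d F_i = (∂F_i/∂u) du + (∂F_i/∂v) dv.
  For the x component: f_1(F) = 6*u^2 + 3*u - 1; d F_1 = (4*u + 1) du + (0) dv
  For the y component: f_2(F) = u*(2*u + 1); d F_2 = (-3*v) du + (-3*u) dv
Combining and collecting du, dv coefficients:
  coeff of du: 24*u^3 - 6*u^2*v + 18*u^2 - 3*u*v - u - 1
  coeff of dv: u^2*(-6*u - 3)
F^* omega = (24*u^3 - 6*u^2*v + 18*u^2 - 3*u*v - u - 1) du + (u^2*(-6*u - 3)) dv.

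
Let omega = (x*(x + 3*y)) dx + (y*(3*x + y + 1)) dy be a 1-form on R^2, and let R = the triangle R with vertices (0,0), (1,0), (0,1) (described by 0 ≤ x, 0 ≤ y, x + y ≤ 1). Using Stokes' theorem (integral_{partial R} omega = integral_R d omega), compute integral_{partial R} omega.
integral_(partial R) omega = 0

Stokes: integral_partial_R omega = integral_R d omega with d omega = (∂Q/∂x - ∂P/∂y) dx ∧ dy.
  ∂Q/∂x = 3*y
  ∂P/∂y = 3*x
  integrand = ∂Q/∂x - ∂P/∂y = -3*x + 3*y.
Integrating over R: integral_0^1 integral_0^{1-x} (-3*x + 3*y) dy dx = 0.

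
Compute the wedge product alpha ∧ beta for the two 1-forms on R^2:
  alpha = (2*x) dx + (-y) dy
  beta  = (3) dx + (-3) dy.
alpha ∧ beta = (-6*x + 3*y) dx ∧ dy

Distribute the wedge, using dx_i ∧ dx_j = -dx_j ∧ dx_i and dx_i ∧ dx_i = 0. For each pair (i, j) with i < j, the coefficient of dx_i ∧ dx_j in alpha ∧ beta is (alpha_i * beta_j - alpha_j * beta_i). Collecting: alpha ∧ beta = (-6*x + 3*y) dx ∧ dy.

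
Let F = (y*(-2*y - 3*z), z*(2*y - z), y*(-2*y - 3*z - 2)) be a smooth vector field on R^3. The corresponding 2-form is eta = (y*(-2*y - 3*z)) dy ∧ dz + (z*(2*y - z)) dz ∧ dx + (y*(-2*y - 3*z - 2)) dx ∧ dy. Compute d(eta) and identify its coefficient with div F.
d(eta) = (-3*y + 2*z) dx ∧ dy ∧ dz; div F = -3*y + 2*z

For a 2-form in R^3 of the form above, applying d gives a 3-form with coefficient ∂P/∂x + ∂Q/∂y + ∂R/∂z:
  ∂P/∂x = 0
  ∂Q/∂y = 2*z
  ∂R/∂z = -3*y
Sum = -3*y + 2*z, which is exactly div F.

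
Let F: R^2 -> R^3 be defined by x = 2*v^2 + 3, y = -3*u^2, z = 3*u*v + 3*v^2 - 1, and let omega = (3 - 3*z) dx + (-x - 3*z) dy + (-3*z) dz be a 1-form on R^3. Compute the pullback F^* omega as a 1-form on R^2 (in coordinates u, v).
F^* omega = (3*v*(18*u^2 + 13*u*v - 9*v^2 + 3)) du + (-27*u^2*v - 117*u*v^2 + 9*u - 90*v^3 + 42*v) dv

Using F^*(f dg) = (f ∘ F) d(g ∘ F), substitute each coordinate x_i by F_i(u, v) in f_i, and replace dx_i by d F_i = (∂F_i/∂u) du + (∂F_i/∂v) dv.
  For the x component: f_1(F) = -9*u*v - 9*v^2 + 6; d F_1 = (0) du + (4*v) dv
  For the y component: f_2(F) = v*(-9*u - 11*v); d F_2 = (-6*u) du + (0) dv
  For the z component: f_3(F) = -9*u*v - 9*v^2 + 3; d F_3 = (3*v) du + (3*u + 6*v) dv
Combining and collecting du, dv coefficients:
  coeff of du: 3*v*(18*u^2 + 13*u*v - 9*v^2 + 3)
  coeff of dv: -27*u^2*v - 117*u*v^2 + 9*u - 90*v^3 + 42*v
F^* omega = (3*v*(18*u^2 + 13*u*v - 9*v^2 + 3)) du + (-27*u^2*v - 117*u*v^2 + 9*u - 90*v^3 + 42*v) dv.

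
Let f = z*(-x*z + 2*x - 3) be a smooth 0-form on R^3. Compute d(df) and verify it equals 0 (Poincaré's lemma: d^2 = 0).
d(df) = 0

Step 1: df = sum_i (∂f/∂x_i) dx_i = (z*(2 - z)) dx + (0) dy + (-2*x*z + 2*x - 3) dz.
Step 2: Apply d again. Using the 1-form formula, the coefficient of dx ∧ dy in d(df) is ∂^2 f/∂x ∂y - ∂^2 f/∂y ∂x = (0) - (0) = 0 (equality of mixed partials for smooth f).
Similarly for dx ∧ dz and dy ∧ dz — all coefficients vanish. So d(df) = 0.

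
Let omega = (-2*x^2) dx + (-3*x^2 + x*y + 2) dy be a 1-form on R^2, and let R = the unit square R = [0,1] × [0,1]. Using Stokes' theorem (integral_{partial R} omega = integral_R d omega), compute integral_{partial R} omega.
integral_(partial R) omega = -5/2

Stokes: integral_partial_R omega = integral_R d omega with d omega = (∂Q/∂x - ∂P/∂y) dx ∧ dy.
  ∂Q/∂x = -6*x + y
  ∂P/∂y = 0
  integrand = ∂Q/∂x - ∂P/∂y = -6*x + y.
Integrating over R: integral_0^1 integral_0^1 (-6*x + y) dx dy = -5/2.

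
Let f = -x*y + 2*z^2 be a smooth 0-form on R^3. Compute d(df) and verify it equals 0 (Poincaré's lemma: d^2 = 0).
d(df) = 0

Step 1: df = sum_i (∂f/∂x_i) dx_i = (-y) dx + (-x) dy + (4*z) dz.
Step 2: Apply d again. Using the 1-form formula, the coefficient of dx ∧ dy in d(df) is ∂^2 f/∂x ∂y - ∂^2 f/∂y ∂x = (-1) - (-1) = 0 (equality of mixed partials for smooth f).
Similarly for dx ∧ dz and dy ∧ dz — all coefficients vanish. So d(df) = 0.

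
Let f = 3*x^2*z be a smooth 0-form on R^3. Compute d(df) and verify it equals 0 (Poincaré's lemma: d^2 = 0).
d(df) = 0

Step 1: df = sum_i (∂f/∂x_i) dx_i = (6*x*z) dx + (0) dy + (3*x^2) dz.
Step 2: Apply d again. Using the 1-form formula, the coefficient of dx ∧ dy in d(df) is ∂^2 f/∂x ∂y - ∂^2 f/∂y ∂x = (0) - (0) = 0 (equality of mixed partials for smooth f).
Similarly for dx ∧ dz and dy ∧ dz — all coefficients vanish. So d(df) = 0.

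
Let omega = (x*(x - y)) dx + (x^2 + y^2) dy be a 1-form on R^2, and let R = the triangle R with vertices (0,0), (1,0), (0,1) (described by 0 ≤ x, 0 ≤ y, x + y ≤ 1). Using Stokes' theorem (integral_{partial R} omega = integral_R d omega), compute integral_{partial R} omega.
integral_(partial R) omega = 1/2

Stokes: integral_partial_R omega = integral_R d omega with d omega = (∂Q/∂x - ∂P/∂y) dx ∧ dy.
  ∂Q/∂x = 2*x
  ∂P/∂y = -x
  integrand = ∂Q/∂x - ∂P/∂y = 3*x.
Integrating over R: integral_0^1 integral_0^{1-x} (3*x) dy dx = 1/2.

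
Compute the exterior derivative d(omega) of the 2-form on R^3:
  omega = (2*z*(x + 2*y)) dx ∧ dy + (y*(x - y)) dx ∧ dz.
d(omega) = (x + 6*y) dx ∧ dy ∧ dz

For a 2-form omega = sum_{i<j} g_{ij} dx_i ∧ dx_j, the exterior derivative is
  d(omega) = sum_{i<j} d(g_{ij}) ∧ dx_i ∧ dx_j = sum_{i<j, k} (∂g_{ij}/∂x_k) dx_k ∧ dx_i ∧ dx_j.
Expand each term, using dx_k ∧ dx_i ∧ dx_j = sgn(permutation) dx_{(a)} ∧ dx_{(b)} ∧ dx_{(c)} with (a < b < c) sorted:
  d(2*z*(x + 2*y)) includes (∂/∂z)(2*z*(x + 2*y)) dz = (2*x + 4*y) dz, which multiplied by dx ∧ dy gives (2*x + 4*y) dx ∧ dy ∧ dz
  d(y*(x - y)) includes (∂/∂y)(y*(x - y)) dy = (x - 2*y) dy, which multiplied by dx ∧ dz gives (-x + 2*y) dx ∧ dy ∧ dz
Collecting like 3-forms: d(omega) = (x + 6*y) dx ∧ dy ∧ dz.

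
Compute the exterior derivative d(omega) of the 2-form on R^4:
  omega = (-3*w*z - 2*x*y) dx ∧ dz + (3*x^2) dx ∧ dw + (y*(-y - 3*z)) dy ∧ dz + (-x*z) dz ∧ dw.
d(omega) = (2*x) dx ∧ dy ∧ dz + (-4*z) dx ∧ dz ∧ dw

For a 2-form omega = sum_{i<j} g_{ij} dx_i ∧ dx_j, the exterior derivative is
  d(omega) = sum_{i<j} d(g_{ij}) ∧ dx_i ∧ dx_j = sum_{i<j, k} (∂g_{ij}/∂x_k) dx_k ∧ dx_i ∧ dx_j.
Expand each term, using dx_k ∧ dx_i ∧ dx_j = sgn(permutation) dx_{(a)} ∧ dx_{(b)} ∧ dx_{(c)} with (a < b < c) sorted:
  d(-3*w*z - 2*x*y) includes (∂/∂y)(-3*w*z - 2*x*y) dy = (-2*x) dy, which multiplied by dx ∧ dz gives (2*x) dx ∧ dy ∧ dz
  d(-3*w*z - 2*x*y) includes (∂/∂w)(-3*w*z - 2*x*y) dw = (-3*z) dw, which multiplied by dx ∧ dz gives (-3*z) dx ∧ dz ∧ dw
  d(-x*z) includes (∂/∂x)(-x*z) dx = (-z) dx, which multiplied by dz ∧ dw gives (-z) dx ∧ dz ∧ dw
Collecting like 3-forms: d(omega) = (2*x) dx ∧ dy ∧ dz + (-4*z) dx ∧ dz ∧ dw.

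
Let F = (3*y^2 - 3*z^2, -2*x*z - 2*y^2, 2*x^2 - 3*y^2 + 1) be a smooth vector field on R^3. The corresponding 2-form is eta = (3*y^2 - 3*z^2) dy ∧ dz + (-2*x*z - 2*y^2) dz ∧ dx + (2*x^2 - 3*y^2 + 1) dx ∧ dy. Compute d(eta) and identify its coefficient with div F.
d(eta) = (-4*y) dx ∧ dy ∧ dz; div F = -4*y

For a 2-form in R^3 of the form above, applying d gives a 3-form with coefficient ∂P/∂x + ∂Q/∂y + ∂R/∂z:
  ∂P/∂x = 0
  ∂Q/∂y = -4*y
  ∂R/∂z = 0
Sum = -4*y, which is exactly div F.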